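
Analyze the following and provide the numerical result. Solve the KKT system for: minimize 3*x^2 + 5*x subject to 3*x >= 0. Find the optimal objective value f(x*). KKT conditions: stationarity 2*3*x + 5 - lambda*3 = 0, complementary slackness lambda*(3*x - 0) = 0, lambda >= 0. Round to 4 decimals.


Step 1: Try lambda = 0 (constraint inactive).
x_unc = -5/(2*3) = -0.8333
Check: 3*-0.8333 = -2.4999 < 0 -- violated!
Step 2: Constraint must be active: 3*x = 0
x* = 0/3 = 0.0
lambda = (2*3*0.0 + 5)/3 = 1.6667
Step 3: Compute optimal value.
f(x*) = 3*0.0^2 + 5*0.0 = 0.0


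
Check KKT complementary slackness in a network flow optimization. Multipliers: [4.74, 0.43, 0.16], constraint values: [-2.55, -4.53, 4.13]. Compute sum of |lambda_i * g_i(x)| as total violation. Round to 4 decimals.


KKT complementary slackness check:
lambda_1 * g_1 = 4.74 * -2.55 = -12.087
lambda_2 * g_2 = 0.43 * -4.53 = -1.9479
lambda_3 * g_3 = 0.16 * 4.13 = 0.6608
Total violation = 12.087 + 1.9479 + 0.6608 = 14.6957


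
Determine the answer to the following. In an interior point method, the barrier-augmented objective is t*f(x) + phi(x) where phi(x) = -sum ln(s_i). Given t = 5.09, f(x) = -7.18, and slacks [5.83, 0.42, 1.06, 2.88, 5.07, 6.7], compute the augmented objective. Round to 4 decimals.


Step 1: Compute log-barrier.
ln values: [1.763, -0.8675, 0.0583, 1.0578, 1.6233, 1.9021]
phi = -(1.763 - 0.8675 + 0.0583 + 1.0578 + 1.6233 + 1.9021) = -5.537
Step 2: Compute augmented objective.
t*f(x) = 5.09*-7.18 = -36.5462
Total = -36.5462 - 5.537 = -42.0832


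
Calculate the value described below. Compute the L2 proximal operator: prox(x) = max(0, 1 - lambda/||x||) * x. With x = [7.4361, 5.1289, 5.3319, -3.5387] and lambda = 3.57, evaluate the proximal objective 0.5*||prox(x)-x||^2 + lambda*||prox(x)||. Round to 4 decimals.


Step 1: Compute ||x||.
||x|| = 11.0704
Step 2: Compute scaling factor.
scale = max(0, 1 - 3.57/11.0704) = 0.6775
Step 3: prox(x) = [5.0381, 3.4749, 3.6125, -2.3975]
||prox(x)|| = 7.5004
Step 4: Proximal objective.
0.5*||prox-x||^2 = 6.3725
lambda*||prox|| = 26.7764
Total = 33.1487


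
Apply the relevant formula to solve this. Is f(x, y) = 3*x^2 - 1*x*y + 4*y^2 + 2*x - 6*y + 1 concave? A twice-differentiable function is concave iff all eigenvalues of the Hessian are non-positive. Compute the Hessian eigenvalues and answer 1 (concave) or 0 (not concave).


The Hessian of f(x,y) = 3*x^2 - 1*x*y + 4*y^2 + 2*x - 6*y + 1 is:
H = [[6, -1], [-1, 8]]
Trace = 6 + 8 = 14
Determinant = 6*8 - (-1)^2 = 47
Discriminant = (14)^2 - 4*47 = 8.0
Eigenvalues: lambda_1 = 5.5858, lambda_2 = 8.4142
The function is not concave.

0


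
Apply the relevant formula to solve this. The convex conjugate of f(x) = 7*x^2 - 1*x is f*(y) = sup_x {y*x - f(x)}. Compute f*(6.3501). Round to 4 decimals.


f*(y) = sup_x {y*x - a*x^2 - b*x} = sup_x {(y-b)*x - a*x^2}
FOC: (y - b) - 2a*x = 0 => x* = (y - b)/(2a)
x* = (6.3501 + 1)/(2*7) = 0.525
f*(6.3501) = (y-b)^2/(4a) = (6.3501 + 1)^2/(4*7)
= 54.024/28 = 1.9294


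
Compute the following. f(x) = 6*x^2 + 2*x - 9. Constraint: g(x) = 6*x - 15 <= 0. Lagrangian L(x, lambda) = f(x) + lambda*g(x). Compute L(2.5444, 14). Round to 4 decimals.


Step 1: Evaluate f(x).
f(2.5444) = 6*2.5444^2 + 2*2.5444 - 9 = 34.9326
Step 2: Evaluate g(x).
g(2.5444) = 6*2.5444 - 15 = 0.2664
Step 3: Compute Lagrangian.
L = 34.9326 + 14*0.2664 = 38.6622


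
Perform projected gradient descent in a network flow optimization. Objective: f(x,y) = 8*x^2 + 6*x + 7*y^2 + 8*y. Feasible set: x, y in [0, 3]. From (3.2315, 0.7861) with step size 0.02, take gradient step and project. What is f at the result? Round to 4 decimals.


Step 1: Compute gradient at (3.2315, 0.7861).
grad_x = 2*8*3.2315 + 6 = 57.704
grad_y = 2*7*0.7861 + 8 = 19.0054
Step 2: Gradient step.
x_raw = 3.2315 - 0.02*57.704 = 2.0774
y_raw = 0.7861 - 0.02*19.0054 = 0.406
Step 3: Project onto [0, 3].
x_proj = clip(2.0774) = 2.0774
y_proj = clip(0.406) = 0.406
Step 4: Evaluate f.
f(2.0774, 0.406) = 51.3917


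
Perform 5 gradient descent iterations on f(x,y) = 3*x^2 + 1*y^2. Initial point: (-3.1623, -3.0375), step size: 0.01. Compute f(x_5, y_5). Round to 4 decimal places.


Gradient descent on f(x,y) = 3*x^2 + 1*y^2.
Starting point: (-3.1623, -3.0375), alpha = 0.01
Step 1: grad_x = 2*3*-3.1623 = -18.9738, grad_y = 2*1*-3.0375 = -6.075
  x_1 = -3.1623 - 0.01*-18.9738 = -2.9726
  y_1 = -3.0375 - 0.01*-6.075 = -2.9768
Step 2: grad_x = 2*3*-2.9726 = -17.8354, grad_y = 2*1*-2.9768 = -5.9535
  x_2 = -2.9726 - 0.01*-17.8354 = -2.7942
  y_2 = -2.9768 - 0.01*-5.9535 = -2.9172
Step 3: grad_x = 2*3*-2.7942 = -16.7652, grad_y = 2*1*-2.9172 = -5.8344
  x_3 = -2.7942 - 0.01*-16.7652 = -2.6266
  y_3 = -2.9172 - 0.01*-5.8344 = -2.8589
Step 4: grad_x = 2*3*-2.6266 = -15.7593, grad_y = 2*1*-2.8589 = -5.7177
  x_4 = -2.6266 - 0.01*-15.7593 = -2.469
  y_4 = -2.8589 - 0.01*-5.7177 = -2.8017
Step 5: grad_x = 2*3*-2.469 = -14.8138, grad_y = 2*1*-2.8017 = -5.6034
  x_5 = -2.469 - 0.01*-14.8138 = -2.3208
  y_5 = -2.8017 - 0.01*-5.6034 = -2.7457
f(-2.3208, -2.7457) = 3*(-2.3208)^2 + 1*(-2.7457)^2 = 23.6973


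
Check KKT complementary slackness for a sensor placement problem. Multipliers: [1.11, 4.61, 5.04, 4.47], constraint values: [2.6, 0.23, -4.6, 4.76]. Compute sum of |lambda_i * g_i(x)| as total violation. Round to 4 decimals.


KKT complementary slackness check:
lambda_1 * g_1 = 1.11 * 2.6 = 2.886
lambda_2 * g_2 = 4.61 * 0.23 = 1.0603
lambda_3 * g_3 = 5.04 * -4.6 = -23.184
lambda_4 * g_4 = 4.47 * 4.76 = 21.2772
Total violation = 2.886 + 1.0603 + 23.184 + 21.2772 = 48.4075


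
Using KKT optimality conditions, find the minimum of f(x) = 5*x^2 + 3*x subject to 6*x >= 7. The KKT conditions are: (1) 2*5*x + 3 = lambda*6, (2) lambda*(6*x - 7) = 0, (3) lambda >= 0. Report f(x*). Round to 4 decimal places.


Step 1: Try lambda = 0 (constraint inactive).
x_unc = -3/(2*5) = -0.3
Check: 6*-0.3 = -1.8 < 7 -- violated!
Step 2: Constraint must be active: 6*x = 7
x* = 7/6 = 1.1667 (rounded; the exact value 7/6 is used below)
lambda = (2*5*(7/6) + 3)/6 = 2.4444
Step 3: Compute optimal value.
f(x*) = 5*(7/6)^2 + 3*(7/6) = 10.3056


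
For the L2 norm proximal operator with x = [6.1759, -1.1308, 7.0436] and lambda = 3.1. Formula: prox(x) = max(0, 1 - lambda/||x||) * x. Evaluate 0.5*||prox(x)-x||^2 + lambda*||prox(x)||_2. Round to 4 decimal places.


Step 1: Compute ||x||.
||x|| = 9.4357
Step 2: Compute scaling factor.
scale = max(0, 1 - 3.1/9.4357) = 0.6715
Step 3: prox(x) = [4.1469, -0.7593, 4.7295]
||prox(x)|| = 6.3357
Step 4: Proximal objective.
0.5*||prox-x||^2 = 4.805
lambda*||prox|| = 19.6407
Total = 24.4457


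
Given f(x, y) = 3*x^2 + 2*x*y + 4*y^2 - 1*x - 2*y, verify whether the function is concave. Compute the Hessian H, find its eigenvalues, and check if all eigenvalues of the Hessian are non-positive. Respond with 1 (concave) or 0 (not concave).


The Hessian of f(x,y) = 3*x^2 + 2*x*y + 4*y^2 - 1*x - 2*y is:
H = [[6, 2], [2, 8]]
Trace = 6 + 8 = 14
Determinant = 6*8 - (2)^2 = 44
Discriminant = (14)^2 - 4*44 = 20.0
Eigenvalues: lambda_1 = 4.7639, lambda_2 = 9.2361
The function is not concave.

0


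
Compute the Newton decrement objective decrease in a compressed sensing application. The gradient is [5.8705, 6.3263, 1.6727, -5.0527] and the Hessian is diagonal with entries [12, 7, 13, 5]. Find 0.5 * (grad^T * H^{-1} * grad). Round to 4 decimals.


Step 1: H is diagonal, so H^(-1) * g = [0.4892, 0.9038, 0.1287, -1.0105].
Step 2: g^T H^(-1) g = sum_i g_i^2 / H_ii
  = (5.8705)^2/12 + (6.3263)^2/7 + (1.6727)^2/13 + (-5.0527)^2/5
  = 2.8719 + 5.7174 + 0.2152 + 5.106 = 13.9105
Step 3: Objective decrease = 0.5 * g^T H^(-1) g = 6.9553


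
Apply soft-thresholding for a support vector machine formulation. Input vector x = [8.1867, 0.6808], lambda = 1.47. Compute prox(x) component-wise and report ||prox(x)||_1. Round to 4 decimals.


Soft-thresholding with lambda = 1.47:
prox(8.1867) = sign(8.1867)*max(|8.1867| - 1.47, 0) = 6.7167
prox(0.6808) = sign(0.6808)*max(|0.6808| - 1.47, 0) = 0.0
prox(x) = [6.7167, 0.0]
||prox(x)||_1 = 6.7167 + 0.0 = 6.7167


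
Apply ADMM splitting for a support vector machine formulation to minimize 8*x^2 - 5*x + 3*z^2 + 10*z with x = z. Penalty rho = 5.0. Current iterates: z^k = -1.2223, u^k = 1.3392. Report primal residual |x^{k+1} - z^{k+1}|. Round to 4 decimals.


ADMM iteration with rho = 5.0, z^k = -1.2223, u^k = 1.3392
Step 1: x-update.
Minimize 8*x^2 - 5*x + (5.0/2)*(x + 1.2223 + 1.3392)^2
FOC: (2*8 + 5.0)*x = 5 + 5.0*(-1.2223 - 1.3392)
x^{k+1} = -0.3718
Step 2: z-update.
Minimize 3*z^2 + 10*z + (5.0/2)*(-0.3718 - z + 1.3392)^2
FOC: (2*3 + 5.0)*z = -10 + 5.0*(-0.3718 + 1.3392)
z^{k+1} = -0.4694
Step 3: u-update.
u^{k+1} = 1.3392 - 0.3718 + 0.4694 = 1.4368
Step 4: Primal residual = |-0.3718 + 0.4694| = 0.0976


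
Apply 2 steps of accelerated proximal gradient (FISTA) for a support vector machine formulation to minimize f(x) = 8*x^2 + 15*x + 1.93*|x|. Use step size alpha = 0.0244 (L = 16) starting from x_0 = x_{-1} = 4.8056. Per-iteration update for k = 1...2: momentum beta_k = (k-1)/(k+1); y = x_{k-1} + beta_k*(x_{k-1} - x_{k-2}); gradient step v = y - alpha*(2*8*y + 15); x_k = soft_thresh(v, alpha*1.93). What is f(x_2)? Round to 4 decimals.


FISTA on f(x) = 8*x^2 + 15*x + 1.93*|x|
L = 16, alpha = 0.0244
Iteration 1: beta = 0.0, y = 4.8056 + 0.0*(4.8056 - 4.8056) = 4.8056
  grad(y) = 91.8896, v = y - alpha*grad = 2.5635
  prox(v) = soft_thresh(2.5635, 0.0471) = 2.5164
Iteration 2: beta = 0.3333, y = 2.5164 + 0.3333*(2.5164 - 4.8056) = 1.7533
  grad(y) = 43.0534, v = y - alpha*grad = 0.7028
  prox(v) = soft_thresh(0.7028, 0.0471) = 0.6557
f(x_2) = 8*0.6557^2 + 15*0.6557 + 1.93*|0.6557| = 14.5417


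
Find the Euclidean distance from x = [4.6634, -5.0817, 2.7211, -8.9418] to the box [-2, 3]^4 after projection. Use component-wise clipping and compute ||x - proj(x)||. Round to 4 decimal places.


Project each component onto [-2, 3].
clip(4.6634) = 3.0, clip(-5.0817) = -2.0, clip(2.7211) = 2.7211, clip(-8.9418) = -2.0
Projection = [3.0, -2.0, 2.7211, -2.0]
Squared diffs: [2.7669, 9.4969, 0.0, 48.1886]
Distance = sqrt(60.4524) = 7.7751


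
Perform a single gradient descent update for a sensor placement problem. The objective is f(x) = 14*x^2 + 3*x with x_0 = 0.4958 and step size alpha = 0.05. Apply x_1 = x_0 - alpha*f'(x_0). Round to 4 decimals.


We compute the gradient at x_0 and apply the update.
f'(x) = 28*x + 3
f'(0.4958) = 28*0.4958 + 3 = 16.8824
x_1 = 0.4958 - 0.05*16.8824 = -0.3483


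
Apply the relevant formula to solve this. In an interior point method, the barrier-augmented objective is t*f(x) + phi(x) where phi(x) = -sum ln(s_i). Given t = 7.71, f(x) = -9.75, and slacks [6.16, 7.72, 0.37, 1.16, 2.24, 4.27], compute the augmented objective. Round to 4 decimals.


Step 1: Compute log-barrier.
ln values: [1.8181, 2.0438, -0.9943, 0.1484, 0.8065, 1.4516]
phi = -(1.8181 + 2.0438 - 0.9943 + 0.1484 + 0.8065 + 1.4516) = -5.2741
Step 2: Compute augmented objective.
t*f(x) = 7.71*-9.75 = -75.1725
Total = -75.1725 - 5.2741 = -80.4466


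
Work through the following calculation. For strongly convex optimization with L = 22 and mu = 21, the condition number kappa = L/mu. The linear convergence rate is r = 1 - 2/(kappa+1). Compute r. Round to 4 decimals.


Step 1: Compute the condition number.
kappa = L/mu = 22/21 = 1.0476
Step 2: Compute the convergence rate.
r = 1 - 2/(kappa + 1) = 1 - 2*mu/(L + mu) = (L - mu)/(L + mu) = 1/43 = 0.0233


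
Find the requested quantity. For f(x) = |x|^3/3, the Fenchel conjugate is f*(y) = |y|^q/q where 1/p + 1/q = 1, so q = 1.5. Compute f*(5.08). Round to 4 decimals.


The conjugate exponent q satisfies 1/p + 1/q = 1.
p = 3, so q = 3/(3 - 1) = 1.5
|y|^q = 5.08^1.5 = 11.4497
f*(5.08) = 11.4497 / 1.5 = 7.6332


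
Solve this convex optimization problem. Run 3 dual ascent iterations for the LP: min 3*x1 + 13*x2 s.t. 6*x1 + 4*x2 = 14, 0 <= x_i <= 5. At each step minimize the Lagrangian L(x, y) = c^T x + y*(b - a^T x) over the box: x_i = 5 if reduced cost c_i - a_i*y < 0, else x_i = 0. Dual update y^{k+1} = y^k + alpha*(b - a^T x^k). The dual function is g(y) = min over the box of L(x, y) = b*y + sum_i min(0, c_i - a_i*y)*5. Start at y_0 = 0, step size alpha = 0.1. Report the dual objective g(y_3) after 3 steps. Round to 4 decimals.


Dual ascent for LP: min 3*x1 + 13*x2, 6*x1 + 4*x2 = 14, 0 <= x_i <= 5
Step 1: y^k = 0.0, reduced costs: (3.0, 13.0)
  x^k = (0.0, 0.0), subgradient = b - a^T x = 14.0
  y^{k+1} = 0.0 + 0.1*14.0 = 1.4
Step 2: y^k = 1.4, reduced costs: (-5.4, 7.4)
  x^k = (5.0, 0.0), subgradient = b - a^T x = -16.0
  y^{k+1} = 1.4 + 0.1*-16.0 = -0.2
Step 3: y^k = -0.2, reduced costs: (4.2, 13.8)
  x^k = (0.0, 0.0), subgradient = b - a^T x = 14.0
  y^{k+1} = -0.2 + 0.1*14.0 = 1.2
Dual objective at y_3 = 1.2: reduced costs (-4.2, 8.2), box minimizer x = (5.0, 0.0)
g(y_3) = b*y + (c1 - a1*y)*x1 + (c2 - a2*y)*x2 = 14*1.2 + (-4.2)*5.0 + 8.2*0.0 = 16.8 - 21.0 + 0.0 = -4.2


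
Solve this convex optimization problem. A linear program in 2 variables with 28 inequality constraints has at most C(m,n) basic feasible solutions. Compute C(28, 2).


Each vertex corresponds to some choice of n active constraints out of m, so the number of vertices is at most C(m, n) = m! / (n!(m-n)!).
m = 28, n = 2
Numerator: 28 * 27
Denominator: 2! = 2
C(28, 2) = 378


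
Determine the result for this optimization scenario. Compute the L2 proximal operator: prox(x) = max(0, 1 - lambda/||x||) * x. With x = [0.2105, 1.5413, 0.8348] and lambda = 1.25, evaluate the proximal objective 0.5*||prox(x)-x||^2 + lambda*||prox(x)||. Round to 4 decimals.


Step 1: Compute ||x||.
||x|| = 1.7654
Step 2: Compute scaling factor.
scale = max(0, 1 - 1.25/1.7654) = 0.292
Step 3: prox(x) = [0.0615, 0.45, 0.2437]
||prox(x)|| = 0.5154
Step 4: Proximal objective.
0.5*||prox-x||^2 = 0.7813
lambda*||prox|| = 0.6443
Total = 1.4256


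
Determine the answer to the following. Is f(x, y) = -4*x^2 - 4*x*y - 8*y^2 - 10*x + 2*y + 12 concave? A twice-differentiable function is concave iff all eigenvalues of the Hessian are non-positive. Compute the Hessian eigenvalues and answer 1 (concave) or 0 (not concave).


The Hessian of f(x,y) = -4*x^2 - 4*x*y - 8*y^2 - 10*x + 2*y + 12 is:
H = [[-8, -4], [-4, -16]]
Trace = -8 - 16 = -24
Determinant = -8*-16 - (-4)^2 = 112
Discriminant = (-24)^2 - 4*112 = 128.0
Eigenvalues: lambda_1 = -17.6569, lambda_2 = -6.3431
The function is concave.

1


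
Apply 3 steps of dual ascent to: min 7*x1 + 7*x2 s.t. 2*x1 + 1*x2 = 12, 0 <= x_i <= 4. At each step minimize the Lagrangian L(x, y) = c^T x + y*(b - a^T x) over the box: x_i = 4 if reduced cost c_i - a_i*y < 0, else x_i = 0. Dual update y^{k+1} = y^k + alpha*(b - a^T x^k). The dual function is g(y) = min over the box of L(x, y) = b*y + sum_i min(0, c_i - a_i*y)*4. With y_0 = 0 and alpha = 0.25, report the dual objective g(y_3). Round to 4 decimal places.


Dual ascent for LP: min 7*x1 + 7*x2, 2*x1 + 1*x2 = 12, 0 <= x_i <= 4
Step 1: y^k = 0.0, reduced costs: (7.0, 7.0)
  x^k = (0.0, 0.0), subgradient = b - a^T x = 12.0
  y^{k+1} = 0.0 + 0.25*12.0 = 3.0
Step 2: y^k = 3.0, reduced costs: (1.0, 4.0)
  x^k = (0.0, 0.0), subgradient = b - a^T x = 12.0
  y^{k+1} = 3.0 + 0.25*12.0 = 6.0
Step 3: y^k = 6.0, reduced costs: (-5.0, 1.0)
  x^k = (4.0, 0.0), subgradient = b - a^T x = 4.0
  y^{k+1} = 6.0 + 0.25*4.0 = 7.0
Dual objective at y_3 = 7.0: reduced costs (-7.0, 0.0), box minimizer x = (4.0, 0.0)
g(y_3) = b*y + (c1 - a1*y)*x1 + (c2 - a2*y)*x2 = 12*7.0 + (-7.0)*4.0 + 0.0*0.0 = 84.0 - 28.0 + 0.0 = 56.0


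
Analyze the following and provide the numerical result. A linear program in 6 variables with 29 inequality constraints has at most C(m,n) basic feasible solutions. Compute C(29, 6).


Each vertex corresponds to some choice of n active constraints out of m, so the number of vertices is at most C(m, n) = m! / (n!(m-n)!).
m = 29, n = 6
Numerator: 29 * 28 * 27 * 26 * 25 * 24
Denominator: 6! = 720
C(29, 6) = 475020


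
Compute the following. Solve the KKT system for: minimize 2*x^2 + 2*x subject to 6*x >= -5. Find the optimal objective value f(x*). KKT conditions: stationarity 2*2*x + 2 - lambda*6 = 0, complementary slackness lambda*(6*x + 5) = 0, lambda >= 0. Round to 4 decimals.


Step 1: Try lambda = 0 (constraint inactive).
Stationarity: 2*2*x + 2 = 0
x* = -2/(2*2) = -0.5
Check constraint: 6*-0.5 = -3.0 >= -5 -- satisfied.
Step 2: Compute optimal value.
f(x*) = 2*(-0.5)^2 + 2*(-0.5) = -0.5


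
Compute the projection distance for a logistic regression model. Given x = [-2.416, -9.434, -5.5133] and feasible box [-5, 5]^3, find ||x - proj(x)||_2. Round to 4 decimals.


Project each component onto [-5, 5].
clip(-2.416) = -2.416, clip(-9.434) = -5.0, clip(-5.5133) = -5.0
Projection = [-2.416, -5.0, -5.0]
Squared diffs: [0.0, 19.6604, 0.2635]
Distance = sqrt(19.9239) = 4.4636


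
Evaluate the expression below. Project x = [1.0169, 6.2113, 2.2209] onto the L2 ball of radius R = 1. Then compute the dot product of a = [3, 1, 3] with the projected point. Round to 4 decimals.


Step 1: Compute ||x|| (intermediates to 6 decimals).
||x|| = sqrt(1.0169^2 + 6.2113^2 + 2.2209^2) = 6.674334
Step 2: Project.
Since ||x|| > R, scale = R/||x|| = 1/6.674334 = 0.149828, proj(x) = scale * x
proj(x) = [0.15236, 0.930627, 0.332753]
Step 3: Dot product.
a^T * proj(x) = 3*0.15236 + 1*0.930627 + 3*0.332753 = 2.386


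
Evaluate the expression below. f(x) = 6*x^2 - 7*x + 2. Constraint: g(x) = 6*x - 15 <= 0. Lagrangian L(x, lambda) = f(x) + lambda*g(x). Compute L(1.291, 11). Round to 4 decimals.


Step 1: Evaluate f(x).
f(1.291) = 6*1.291^2 - 7*1.291 + 2 = 2.9631
Step 2: Evaluate g(x).
g(1.291) = 6*1.291 - 15 = -7.254
Step 3: Compute Lagrangian.
L = 2.9631 + 11*-7.254 = -76.8309


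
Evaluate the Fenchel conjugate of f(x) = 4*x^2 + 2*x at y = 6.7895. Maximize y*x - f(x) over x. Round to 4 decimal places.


f*(y) = sup_x {y*x - a*x^2 - b*x} = sup_x {(y-b)*x - a*x^2}
FOC: (y - b) - 2a*x = 0 => x* = (y - b)/(2a)
x* = (6.7895 - 2)/(2*4) = 0.5987
f*(6.7895) = (y-b)^2/(4a) = (6.7895 - 2)^2/(4*4)
= 22.9393/16 = 1.4337


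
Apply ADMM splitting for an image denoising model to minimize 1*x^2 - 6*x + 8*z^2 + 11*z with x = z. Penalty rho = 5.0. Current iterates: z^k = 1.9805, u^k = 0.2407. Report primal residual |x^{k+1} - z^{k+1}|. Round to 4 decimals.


ADMM iteration with rho = 5.0, z^k = 1.9805, u^k = 0.2407
Step 1: x-update.
Minimize 1*x^2 - 6*x + (5.0/2)*(x - 1.9805 + 0.2407)^2
FOC: (2*1 + 5.0)*x = 6 + 5.0*(1.9805 - 0.2407)
x^{k+1} = 2.0999
Step 2: z-update.
Minimize 8*z^2 + 11*z + (5.0/2)*(2.0999 - z + 0.2407)^2
FOC: (2*8 + 5.0)*z = -11 + 5.0*(2.0999 + 0.2407)
z^{k+1} = 0.0335
Step 3: u-update.
u^{k+1} = 0.2407 + 2.0999 - 0.0335 = 2.3071
Step 4: Primal residual = |2.0999 - 0.0335| = 2.0664


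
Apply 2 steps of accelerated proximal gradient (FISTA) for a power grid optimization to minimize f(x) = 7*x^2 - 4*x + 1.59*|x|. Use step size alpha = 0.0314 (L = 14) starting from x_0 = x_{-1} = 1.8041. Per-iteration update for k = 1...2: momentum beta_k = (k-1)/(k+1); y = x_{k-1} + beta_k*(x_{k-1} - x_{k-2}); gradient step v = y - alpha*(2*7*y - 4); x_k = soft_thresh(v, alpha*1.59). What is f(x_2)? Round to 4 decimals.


FISTA on f(x) = 7*x^2 - 4*x + 1.59*|x|
L = 14, alpha = 0.0314
Iteration 1: beta = 0.0, y = 1.8041 + 0.0*(1.8041 - 1.8041) = 1.8041
  grad(y) = 21.2574, v = y - alpha*grad = 1.1366
  prox(v) = soft_thresh(1.1366, 0.0499) = 1.0867
Iteration 2: beta = 0.3333, y = 1.0867 + 0.3333*(1.0867 - 1.8041) = 0.8476
  grad(y) = 7.8658, v = y - alpha*grad = 0.6006
  prox(v) = soft_thresh(0.6006, 0.0499) = 0.5506
f(x_2) = 7*0.5506^2 - 4*0.5506 + 1.59*|0.5506| = 0.7954


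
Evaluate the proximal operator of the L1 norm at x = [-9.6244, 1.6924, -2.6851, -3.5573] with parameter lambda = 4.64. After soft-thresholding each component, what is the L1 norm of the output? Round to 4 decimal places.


Soft-thresholding with lambda = 4.64:
prox(-9.6244) = sign(-9.6244)*max(|-9.6244| - 4.64, 0) = -4.9844
prox(1.6924) = sign(1.6924)*max(|1.6924| - 4.64, 0) = 0.0
prox(-2.6851) = sign(-2.6851)*max(|-2.6851| - 4.64, 0) = 0.0
prox(-3.5573) = sign(-3.5573)*max(|-3.5573| - 4.64, 0) = 0.0
prox(x) = [-4.9844, 0.0, 0.0, 0.0]
||prox(x)||_1 = 4.9844 + 0.0 + 0.0 + 0.0 = 4.9844


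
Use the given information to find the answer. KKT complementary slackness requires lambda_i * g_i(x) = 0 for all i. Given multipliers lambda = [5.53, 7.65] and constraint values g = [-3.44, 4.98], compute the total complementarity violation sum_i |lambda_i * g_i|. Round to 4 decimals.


KKT complementary slackness check:
lambda_1 * g_1 = 5.53 * -3.44 = -19.0232
lambda_2 * g_2 = 7.65 * 4.98 = 38.097
Total violation = 19.0232 + 38.097 = 57.1202


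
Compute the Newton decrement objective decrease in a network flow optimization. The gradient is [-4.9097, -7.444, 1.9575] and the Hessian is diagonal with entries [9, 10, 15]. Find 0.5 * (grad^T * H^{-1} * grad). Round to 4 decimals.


Step 1: H is diagonal, so H^(-1) * g = [-0.5455, -0.7444, 0.1305].
Step 2: g^T H^(-1) g = sum_i g_i^2 / H_ii
  = (-4.9097)^2/9 + (-7.444)^2/10 + (1.9575)^2/15
  = 2.6784 + 5.5413 + 0.2555 = 8.4751
Step 3: Objective decrease = 0.5 * g^T H^(-1) g = 4.2376


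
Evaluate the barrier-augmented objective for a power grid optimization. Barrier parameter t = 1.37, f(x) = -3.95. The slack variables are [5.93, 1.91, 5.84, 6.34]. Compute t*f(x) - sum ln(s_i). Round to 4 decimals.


Step 1: Compute log-barrier.
ln values: [1.78, 0.6471, 1.7647, 1.8469]
phi = -(1.78 + 0.6471 + 1.7647 + 1.8469) = -6.0387
Step 2: Compute augmented objective.
t*f(x) = 1.37*-3.95 = -5.4115
Total = -5.4115 - 6.0387 = -11.4502


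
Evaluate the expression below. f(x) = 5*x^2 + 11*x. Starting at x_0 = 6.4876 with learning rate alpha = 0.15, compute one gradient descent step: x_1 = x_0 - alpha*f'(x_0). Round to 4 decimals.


We compute the gradient at x_0 and apply the update.
f'(x) = 10*x + 11
f'(6.4876) = 10*6.4876 + 11 = 75.876
x_1 = 6.4876 - 0.15*75.876 = -4.8938


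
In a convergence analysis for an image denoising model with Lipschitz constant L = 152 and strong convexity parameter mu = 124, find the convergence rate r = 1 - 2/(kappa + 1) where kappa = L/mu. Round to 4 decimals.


Step 1: Compute the condition number.
kappa = L/mu = 152/124 = 1.2258
Step 2: Compute the convergence rate.
r = 1 - 2/(kappa + 1) = 1 - 2*mu/(L + mu) = (L - mu)/(L + mu) = 28/276 = 0.1014


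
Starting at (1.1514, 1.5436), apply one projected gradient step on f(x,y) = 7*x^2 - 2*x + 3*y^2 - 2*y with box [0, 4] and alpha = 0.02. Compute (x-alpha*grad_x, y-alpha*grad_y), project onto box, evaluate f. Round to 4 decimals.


Step 1: Compute gradient at (1.1514, 1.5436).
grad_x = 2*7*1.1514 - 2 = 14.1196
grad_y = 2*3*1.5436 - 2 = 7.2616
Step 2: Gradient step.
x_raw = 1.1514 - 0.02*14.1196 = 0.869
y_raw = 1.5436 - 0.02*7.2616 = 1.3984
Step 3: Project onto [0, 4].
x_proj = clip(0.869) = 0.869
y_proj = clip(1.3984) = 1.3984
Step 4: Evaluate f.
f(0.869, 1.3984) = 6.6178


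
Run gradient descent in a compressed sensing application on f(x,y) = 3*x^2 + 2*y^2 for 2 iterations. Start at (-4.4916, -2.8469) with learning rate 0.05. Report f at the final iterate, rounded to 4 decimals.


Gradient descent on f(x,y) = 3*x^2 + 2*y^2.
Starting point: (-4.4916, -2.8469), alpha = 0.05
Step 1: grad_x = 2*3*-4.4916 = -26.9496, grad_y = 2*2*-2.8469 = -11.3876
  x_1 = -4.4916 - 0.05*-26.9496 = -3.1441
  y_1 = -2.8469 - 0.05*-11.3876 = -2.2775
Step 2: grad_x = 2*3*-3.1441 = -18.8647, grad_y = 2*2*-2.2775 = -9.1101
  x_2 = -3.1441 - 0.05*-18.8647 = -2.2009
  y_2 = -2.2775 - 0.05*-9.1101 = -1.822
f(-2.2009, -1.822) = 3*(-2.2009)^2 + 2*(-1.822)^2 = 21.1712


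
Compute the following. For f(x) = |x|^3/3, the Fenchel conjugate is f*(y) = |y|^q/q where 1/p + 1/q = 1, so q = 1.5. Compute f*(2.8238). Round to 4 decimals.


The conjugate exponent q satisfies 1/p + 1/q = 1.
p = 3, so q = 3/(3 - 1) = 1.5
|y|^q = 2.8238^1.5 = 4.7452
f*(2.8238) = 4.7452 / 1.5 = 3.1634


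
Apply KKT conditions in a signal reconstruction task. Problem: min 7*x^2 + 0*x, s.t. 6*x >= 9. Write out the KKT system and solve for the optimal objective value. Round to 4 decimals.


Step 1: Try lambda = 0 (constraint inactive).
x_unc = 0/(2*7) = 0.0
Check: 6*0.0 = 0.0 < 9 -- violated!
Step 2: Constraint must be active: 6*x = 9
x* = 9/6 = 1.5
lambda = (2*7*1.5 + 0)/6 = 3.5
Step 3: Compute optimal value.
f(x*) = 7*1.5^2 + 0*1.5 = 15.75


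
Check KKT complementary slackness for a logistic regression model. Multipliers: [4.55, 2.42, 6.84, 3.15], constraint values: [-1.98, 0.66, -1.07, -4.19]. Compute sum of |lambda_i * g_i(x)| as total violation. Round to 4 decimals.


KKT complementary slackness check:
lambda_1 * g_1 = 4.55 * -1.98 = -9.009
lambda_2 * g_2 = 2.42 * 0.66 = 1.5972
lambda_3 * g_3 = 6.84 * -1.07 = -7.3188
lambda_4 * g_4 = 3.15 * -4.19 = -13.1985
Total violation = 9.009 + 1.5972 + 7.3188 + 13.1985 = 31.1235


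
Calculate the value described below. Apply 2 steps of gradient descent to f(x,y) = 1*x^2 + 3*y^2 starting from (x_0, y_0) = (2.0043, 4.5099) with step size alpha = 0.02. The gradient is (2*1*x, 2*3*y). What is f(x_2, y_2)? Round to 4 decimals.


Gradient descent on f(x,y) = 1*x^2 + 3*y^2.
Starting point: (2.0043, 4.5099), alpha = 0.02
Step 1: grad_x = 2*1*2.0043 = 4.0086, grad_y = 2*3*4.5099 = 27.0594
  x_1 = 2.0043 - 0.02*4.0086 = 1.9241
  y_1 = 4.5099 - 0.02*27.0594 = 3.9687
Step 2: grad_x = 2*1*1.9241 = 3.8483, grad_y = 2*3*3.9687 = 23.8123
  x_2 = 1.9241 - 0.02*3.8483 = 1.8472
  y_2 = 3.9687 - 0.02*23.8123 = 3.4925
f(1.8472, 3.4925) = 1*1.8472^2 + 3*3.4925^2 = 40.004


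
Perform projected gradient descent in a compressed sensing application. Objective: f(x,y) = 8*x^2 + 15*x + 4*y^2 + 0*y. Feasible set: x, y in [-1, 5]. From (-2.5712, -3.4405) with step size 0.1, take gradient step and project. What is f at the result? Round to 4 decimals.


Step 1: Compute gradient at (-2.5712, -3.4405).
grad_x = 2*8*-2.5712 + 15 = -26.1392
grad_y = 2*4*-3.4405 + 0 = -27.524
Step 2: Gradient step.
x_raw = -2.5712 - 0.1*-26.1392 = 0.0427
y_raw = -3.4405 - 0.1*-27.524 = -0.6881
Step 3: Project onto [-1, 5].
x_proj = clip(0.0427) = 0.0427
y_proj = clip(-0.6881) = -0.6881
Step 4: Evaluate f.
f(0.0427, -0.6881) = 2.5493


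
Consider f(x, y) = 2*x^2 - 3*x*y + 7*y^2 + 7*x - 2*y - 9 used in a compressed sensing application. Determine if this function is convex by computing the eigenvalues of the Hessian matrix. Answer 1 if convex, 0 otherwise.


The Hessian of f(x,y) = 2*x^2 - 3*x*y + 7*y^2 + 7*x - 2*y - 9 is:
H = [[4, -3], [-3, 14]]
Trace = 4 + 14 = 18
Determinant = 4*14 - (-3)^2 = 47
Discriminant = (18)^2 - 4*47 = 136.0
Eigenvalues: lambda_1 = 3.169, lambda_2 = 14.831
The function is convex.

1


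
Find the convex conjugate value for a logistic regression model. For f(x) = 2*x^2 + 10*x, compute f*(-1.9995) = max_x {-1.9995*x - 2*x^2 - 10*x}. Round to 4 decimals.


f*(y) = sup_x {y*x - a*x^2 - b*x} = sup_x {(y-b)*x - a*x^2}
FOC: (y - b) - 2a*x = 0 => x* = (y - b)/(2a)
x* = (-1.9995 - 10)/(2*2) = -2.9999
f*(-1.9995) = (y-b)^2/(4a) = (-1.9995 - 10)^2/(4*2)
= 143.988/8 = 17.9985


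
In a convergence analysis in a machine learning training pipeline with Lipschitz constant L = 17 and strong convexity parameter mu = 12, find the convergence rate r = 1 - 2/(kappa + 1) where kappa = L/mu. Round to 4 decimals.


Step 1: Compute the condition number.
kappa = L/mu = 17/12 = 1.4167
Step 2: Compute the convergence rate.
r = 1 - 2/(kappa + 1) = 1 - 2*mu/(L + mu) = (L - mu)/(L + mu) = 5/29 = 0.1724


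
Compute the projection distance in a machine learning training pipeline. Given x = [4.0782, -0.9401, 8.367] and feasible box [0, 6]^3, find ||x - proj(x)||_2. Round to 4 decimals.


Project each component onto [0, 6].
clip(4.0782) = 4.0782, clip(-0.9401) = 0.0, clip(8.367) = 6.0
Projection = [4.0782, 0.0, 6.0]
Squared diffs: [0.0, 0.8838, 5.6027]
Distance = sqrt(6.4865) = 2.5469


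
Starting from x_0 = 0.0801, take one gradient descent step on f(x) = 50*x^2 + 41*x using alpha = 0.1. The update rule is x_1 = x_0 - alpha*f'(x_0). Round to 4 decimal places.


We compute the gradient at x_0 and apply the update.
f'(x) = 100*x + 41
f'(0.0801) = 100*0.0801 + 41 = 49.01
x_1 = 0.0801 - 0.1*49.01 = -4.8209


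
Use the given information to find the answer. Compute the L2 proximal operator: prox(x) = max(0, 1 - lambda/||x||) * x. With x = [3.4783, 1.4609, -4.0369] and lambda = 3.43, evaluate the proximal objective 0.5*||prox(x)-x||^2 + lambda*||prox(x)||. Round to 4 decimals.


Step 1: Compute ||x||.
||x|| = 5.5253
Step 2: Compute scaling factor.
scale = max(0, 1 - 3.43/5.5253) = 0.3792
Step 3: prox(x) = [1.3191, 0.554, -1.5309]
||prox(x)|| = 2.0953
Step 4: Proximal objective.
0.5*||prox-x||^2 = 5.8825
lambda*||prox|| = 7.1869
Total = 13.0695


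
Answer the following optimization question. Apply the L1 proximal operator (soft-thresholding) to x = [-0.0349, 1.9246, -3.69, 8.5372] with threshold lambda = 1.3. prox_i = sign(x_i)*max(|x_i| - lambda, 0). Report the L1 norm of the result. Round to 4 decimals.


Soft-thresholding with lambda = 1.3:
prox(-0.0349) = sign(-0.0349)*max(|-0.0349| - 1.3, 0) = 0.0
prox(1.9246) = sign(1.9246)*max(|1.9246| - 1.3, 0) = 0.6246
prox(-3.69) = sign(-3.69)*max(|-3.69| - 1.3, 0) = -2.39
prox(8.5372) = sign(8.5372)*max(|8.5372| - 1.3, 0) = 7.2372
prox(x) = [0.0, 0.6246, -2.39, 7.2372]
||prox(x)||_1 = 0.0 + 0.6246 + 2.39 + 7.2372 = 10.2518


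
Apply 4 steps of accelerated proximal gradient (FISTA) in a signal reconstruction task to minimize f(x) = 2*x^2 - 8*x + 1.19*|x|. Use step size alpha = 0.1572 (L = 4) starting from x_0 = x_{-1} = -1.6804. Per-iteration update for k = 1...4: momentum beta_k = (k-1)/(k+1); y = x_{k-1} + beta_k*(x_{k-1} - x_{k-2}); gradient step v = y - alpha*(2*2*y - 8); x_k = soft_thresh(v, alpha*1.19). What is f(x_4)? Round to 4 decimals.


FISTA on f(x) = 2*x^2 - 8*x + 1.19*|x|
L = 4, alpha = 0.1572
Iteration 1: beta = 0.0, y = -1.6804 + 0.0*(-1.6804 + 1.6804) = -1.6804
  grad(y) = -14.7216, v = y - alpha*grad = 0.6338
  prox(v) = soft_thresh(0.6338, 0.1871) = 0.4468
Iteration 2: beta = 0.3333, y = 0.4468 + 0.3333*(0.4468 + 1.6804) = 1.1558
  grad(y) = -3.3767, v = y - alpha*grad = 1.6866
  prox(v) = soft_thresh(1.6866, 0.1871) = 1.4996
Iteration 3: beta = 0.5, y = 1.4996 + 0.5*(1.4996 - 0.4468) = 2.026
  grad(y) = 0.1039, v = y - alpha*grad = 2.0096
  prox(v) = soft_thresh(2.0096, 0.1871) = 1.8226
Iteration 4: beta = 0.6, y = 1.8226 + 0.6*(1.8226 - 1.4996) = 2.0164
  grad(y) = 0.0655, v = y - alpha*grad = 2.0061
  prox(v) = soft_thresh(2.0061, 0.1871) = 1.819
f(x_4) = 2*1.819^2 - 8*1.819 + 1.19*|1.819| = -5.7699


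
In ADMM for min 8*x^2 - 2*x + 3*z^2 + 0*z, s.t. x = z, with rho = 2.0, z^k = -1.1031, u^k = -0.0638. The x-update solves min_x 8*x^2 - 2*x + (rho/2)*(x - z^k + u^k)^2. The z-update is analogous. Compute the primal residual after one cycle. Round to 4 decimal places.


ADMM iteration with rho = 2.0, z^k = -1.1031, u^k = -0.0638
Step 1: x-update.
Minimize 8*x^2 - 2*x + (2.0/2)*(x + 1.1031 - 0.0638)^2
FOC: (2*8 + 2.0)*x = 2 + 2.0*(-1.1031 + 0.0638)
x^{k+1} = -0.0044
Step 2: z-update.
Minimize 3*z^2 + 0*z + (2.0/2)*(-0.0044 - z - 0.0638)^2
FOC: (2*3 + 2.0)*z = 0 + 2.0*(-0.0044 - 0.0638)
z^{k+1} = -0.017
Step 3: u-update.
u^{k+1} = -0.0638 - 0.0044 + 0.017 = -0.0511
Step 4: Primal residual = |-0.0044 + 0.017| = 0.0127


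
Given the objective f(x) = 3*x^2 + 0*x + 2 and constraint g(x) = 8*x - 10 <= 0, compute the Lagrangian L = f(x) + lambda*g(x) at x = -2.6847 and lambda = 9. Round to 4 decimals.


Step 1: Evaluate f(x).
f(-2.6847) = 3*(-2.6847)^2 + 0*(-2.6847) + 2 = 23.6228
Step 2: Evaluate g(x).
g(-2.6847) = 8*-2.6847 - 10 = -31.4776
Step 3: Compute Lagrangian.
L = 23.6228 + 9*-31.4776 = -259.6756


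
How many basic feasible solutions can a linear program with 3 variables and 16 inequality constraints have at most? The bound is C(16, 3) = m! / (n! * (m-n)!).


Each vertex corresponds to some choice of n active constraints out of m, so the number of vertices is at most C(m, n) = m! / (n!(m-n)!).
m = 16, n = 3
Numerator: 16 * 15 * 14
Denominator: 3! = 6
C(16, 3) = 560


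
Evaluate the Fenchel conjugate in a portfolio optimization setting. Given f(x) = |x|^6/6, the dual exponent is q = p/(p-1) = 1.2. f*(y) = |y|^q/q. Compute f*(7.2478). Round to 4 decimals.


The conjugate exponent q satisfies 1/p + 1/q = 1.
p = 6, so q = 6/(6 - 1) = 1.2
|y|^q = 7.2478^1.2 = 10.7708
f*(7.2478) = 10.7708 / 1.2 = 8.9757


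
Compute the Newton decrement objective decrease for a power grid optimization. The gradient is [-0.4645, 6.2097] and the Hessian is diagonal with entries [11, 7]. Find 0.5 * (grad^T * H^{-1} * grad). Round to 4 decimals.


Step 1: H is diagonal, so H^(-1) * g = [-0.0422, 0.8871].
Step 2: g^T H^(-1) g = sum_i g_i^2 / H_ii
  = (-0.4645)^2/11 + (6.2097)^2/7
  = 0.0196 + 5.5086 = 5.5282
Step 3: Objective decrease = 0.5 * g^T H^(-1) g = 2.7641


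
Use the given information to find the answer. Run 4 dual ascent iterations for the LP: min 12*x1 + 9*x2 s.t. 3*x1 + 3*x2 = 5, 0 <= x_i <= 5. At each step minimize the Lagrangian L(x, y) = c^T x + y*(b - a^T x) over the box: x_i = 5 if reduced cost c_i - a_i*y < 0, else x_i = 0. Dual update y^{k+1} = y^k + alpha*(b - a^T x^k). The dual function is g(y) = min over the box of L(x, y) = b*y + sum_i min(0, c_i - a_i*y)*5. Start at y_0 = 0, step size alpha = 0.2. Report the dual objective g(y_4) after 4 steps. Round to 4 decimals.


Dual ascent for LP: min 12*x1 + 9*x2, 3*x1 + 3*x2 = 5, 0 <= x_i <= 5
Step 1: y^k = 0.0, reduced costs: (12.0, 9.0)
  x^k = (0.0, 0.0), subgradient = b - a^T x = 5.0
  y^{k+1} = 0.0 + 0.2*5.0 = 1.0
Step 2: y^k = 1.0, reduced costs: (9.0, 6.0)
  x^k = (0.0, 0.0), subgradient = b - a^T x = 5.0
  y^{k+1} = 1.0 + 0.2*5.0 = 2.0
Step 3: y^k = 2.0, reduced costs: (6.0, 3.0)
  x^k = (0.0, 0.0), subgradient = b - a^T x = 5.0
  y^{k+1} = 2.0 + 0.2*5.0 = 3.0
Step 4: y^k = 3.0, reduced costs: (3.0, 0.0)
  x^k = (0.0, 0.0), subgradient = b - a^T x = 5.0
  y^{k+1} = 3.0 + 0.2*5.0 = 4.0
Dual objective at y_4 = 4.0: reduced costs (0.0, -3.0), box minimizer x = (0.0, 5.0)
g(y_4) = b*y + (c1 - a1*y)*x1 + (c2 - a2*y)*x2 = 5*4.0 + 0.0*0.0 + (-3.0)*5.0 = 20.0 + 0.0 - 15.0 = 5.0


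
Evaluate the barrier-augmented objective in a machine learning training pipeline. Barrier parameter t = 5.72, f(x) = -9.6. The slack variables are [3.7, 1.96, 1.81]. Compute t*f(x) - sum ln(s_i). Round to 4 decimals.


Step 1: Compute log-barrier.
ln values: [1.3083, 0.6729, 0.5933]
phi = -(1.3083 + 0.6729 + 0.5933) = -2.5746
Step 2: Compute augmented objective.
t*f(x) = 5.72*-9.6 = -54.912
Total = -54.912 - 2.5746 = -57.4866


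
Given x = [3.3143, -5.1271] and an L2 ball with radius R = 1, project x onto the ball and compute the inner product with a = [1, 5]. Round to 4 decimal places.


Step 1: Compute ||x|| (intermediates to 6 decimals).
||x|| = sqrt(3.3143^2 + (-5.1271)^2) = 6.105058
Step 2: Project.
Since ||x|| > R, scale = R/||x|| = 1/6.105058 = 0.163799, proj(x) = scale * x
proj(x) = [0.542879, -0.839814]
Step 3: Dot product.
a^T * proj(x) = 1*0.542879 + 5*(-0.839814) = -3.6562


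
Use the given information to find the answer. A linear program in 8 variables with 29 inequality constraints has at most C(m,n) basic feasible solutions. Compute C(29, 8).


Each vertex corresponds to some choice of n active constraints out of m, so the number of vertices is at most C(m, n) = m! / (n!(m-n)!).
m = 29, n = 8
Numerator: 29 * 28 * 27 * 26 * 25 * 24 * 23 * 22
Denominator: 8! = 40320
C(29, 8) = 4292145


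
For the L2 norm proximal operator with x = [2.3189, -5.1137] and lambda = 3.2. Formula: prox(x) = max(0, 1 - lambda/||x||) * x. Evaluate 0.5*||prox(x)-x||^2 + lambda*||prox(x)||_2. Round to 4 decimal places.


Step 1: Compute ||x||.
||x|| = 5.6149
Step 2: Compute scaling factor.
scale = max(0, 1 - 3.2/5.6149) = 0.4301
Step 3: prox(x) = [0.9973, -2.1993]
||prox(x)|| = 2.4149
Step 4: Proximal objective.
0.5*||prox-x||^2 = 5.12
lambda*||prox|| = 7.7277
Total = 12.8477


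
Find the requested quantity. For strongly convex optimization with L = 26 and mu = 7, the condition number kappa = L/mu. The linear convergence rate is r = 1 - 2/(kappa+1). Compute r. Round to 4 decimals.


Step 1: Compute the condition number.
kappa = L/mu = 26/7 = 3.7143
Step 2: Compute the convergence rate.
r = 1 - 2/(kappa + 1) = 1 - 2*mu/(L + mu) = (L - mu)/(L + mu) = 19/33 = 0.5758


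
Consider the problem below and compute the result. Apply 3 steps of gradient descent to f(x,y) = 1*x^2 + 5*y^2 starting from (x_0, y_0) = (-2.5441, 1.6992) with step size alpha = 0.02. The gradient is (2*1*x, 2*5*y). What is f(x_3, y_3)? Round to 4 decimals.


Gradient descent on f(x,y) = 1*x^2 + 5*y^2.
Starting point: (-2.5441, 1.6992), alpha = 0.02
Step 1: grad_x = 2*1*-2.5441 = -5.0882, grad_y = 2*5*1.6992 = 16.992
  x_1 = -2.5441 - 0.02*-5.0882 = -2.4423
  y_1 = 1.6992 - 0.02*16.992 = 1.3594
Step 2: grad_x = 2*1*-2.4423 = -4.8847, grad_y = 2*5*1.3594 = 13.5936
  x_2 = -2.4423 - 0.02*-4.8847 = -2.3446
  y_2 = 1.3594 - 0.02*13.5936 = 1.0875
Step 3: grad_x = 2*1*-2.3446 = -4.6893, grad_y = 2*5*1.0875 = 10.8749
  x_3 = -2.3446 - 0.02*-4.6893 = -2.2509
  y_3 = 1.0875 - 0.02*10.8749 = 0.87
f(-2.2509, 0.87) = 1*(-2.2509)^2 + 5*0.87^2 = 8.8508


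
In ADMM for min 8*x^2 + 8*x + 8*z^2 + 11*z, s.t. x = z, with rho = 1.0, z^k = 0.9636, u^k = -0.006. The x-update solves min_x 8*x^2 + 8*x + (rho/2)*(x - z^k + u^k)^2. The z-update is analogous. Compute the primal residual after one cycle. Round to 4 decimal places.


ADMM iteration with rho = 1.0, z^k = 0.9636, u^k = -0.006
Step 1: x-update.
Minimize 8*x^2 + 8*x + (1.0/2)*(x - 0.9636 - 0.006)^2
FOC: (2*8 + 1.0)*x = -8 + 1.0*(0.9636 + 0.006)
x^{k+1} = -0.4136
Step 2: z-update.
Minimize 8*z^2 + 11*z + (1.0/2)*(-0.4136 - z - 0.006)^2
FOC: (2*8 + 1.0)*z = -11 + 1.0*(-0.4136 - 0.006)
z^{k+1} = -0.6717
Step 3: u-update.
u^{k+1} = -0.006 - 0.4136 + 0.6717 = 0.2522
Step 4: Primal residual = |-0.4136 + 0.6717| = 0.2582


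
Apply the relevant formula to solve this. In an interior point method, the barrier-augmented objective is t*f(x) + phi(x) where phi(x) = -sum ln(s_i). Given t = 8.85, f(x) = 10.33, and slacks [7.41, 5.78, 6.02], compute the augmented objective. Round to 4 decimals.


Step 1: Compute log-barrier.
ln values: [2.0028, 1.7544, 1.7951]
phi = -(2.0028 + 1.7544 + 1.7951) = -5.5523
Step 2: Compute augmented objective.
t*f(x) = 8.85*10.33 = 91.4205
Total = 91.4205 - 5.5523 = 85.8682


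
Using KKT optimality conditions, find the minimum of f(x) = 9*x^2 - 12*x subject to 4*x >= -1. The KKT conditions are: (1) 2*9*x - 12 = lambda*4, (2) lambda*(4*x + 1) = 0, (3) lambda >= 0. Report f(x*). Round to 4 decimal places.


Step 1: Try lambda = 0 (constraint inactive).
Stationarity: 2*9*x - 12 = 0
x* = 12/(2*9) = 2/3 = 0.6667 (rounded; the exact value 2/3 is used below)
Check constraint: 4*0.6667 = 2.6668 >= -1 -- satisfied.
Step 2: Compute optimal value.
f(x*) = 9*(2/3)^2 - 12*(2/3) = -4.0


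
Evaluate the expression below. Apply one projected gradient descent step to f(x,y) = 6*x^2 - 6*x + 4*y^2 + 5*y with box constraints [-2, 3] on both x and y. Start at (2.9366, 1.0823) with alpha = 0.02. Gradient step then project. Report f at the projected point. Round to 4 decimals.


Step 1: Compute gradient at (2.9366, 1.0823).
grad_x = 2*6*2.9366 - 6 = 29.2392
grad_y = 2*4*1.0823 + 5 = 13.6584
Step 2: Gradient step.
x_raw = 2.9366 - 0.02*29.2392 = 2.3518
y_raw = 1.0823 - 0.02*13.6584 = 0.8091
Step 3: Project onto [-2, 3].
x_proj = clip(2.3518) = 2.3518
y_proj = clip(0.8091) = 0.8091
Step 4: Evaluate f.
f(2.3518, 0.8091) = 25.7398


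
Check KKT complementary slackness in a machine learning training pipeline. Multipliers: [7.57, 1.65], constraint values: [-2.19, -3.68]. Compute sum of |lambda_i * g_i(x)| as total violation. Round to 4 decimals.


KKT complementary slackness check:
lambda_1 * g_1 = 7.57 * -2.19 = -16.5783
lambda_2 * g_2 = 1.65 * -3.68 = -6.072
Total violation = 16.5783 + 6.072 = 22.6503
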